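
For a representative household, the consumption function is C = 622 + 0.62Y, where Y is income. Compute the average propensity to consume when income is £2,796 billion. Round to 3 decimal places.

APC = 0.842

C = 622 + 0.62(2796) = 2355.52
APC = C/Y = 2355.52/2796 = 0.842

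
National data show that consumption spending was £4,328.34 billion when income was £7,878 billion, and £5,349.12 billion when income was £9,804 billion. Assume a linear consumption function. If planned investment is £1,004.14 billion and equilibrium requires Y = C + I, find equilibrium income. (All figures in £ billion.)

Y = 2462

MPC = (5349.12 − 4328.34)/(9804 − 7878) = 1020.78/1926 = 0.53
a = 4328.34 − 0.53(7878) = 153
Equilibrium: Y = 153 + 0.53Y + 1004.14
0.47Y = 1157.14, so Y = 1157.14/0.47 = 2462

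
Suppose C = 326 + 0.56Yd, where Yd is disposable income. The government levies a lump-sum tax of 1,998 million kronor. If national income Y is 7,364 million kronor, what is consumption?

Yd = Y − T = 7364 − 1998 = 5366
C = 326 + 0.56(5366) = 326 + 3004.96 = 3330.96

C = 3330.96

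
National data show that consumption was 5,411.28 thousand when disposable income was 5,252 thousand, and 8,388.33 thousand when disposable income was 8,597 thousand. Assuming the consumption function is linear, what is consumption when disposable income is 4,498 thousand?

MPC = (8388.33 − 5411.28)/(8597 − 5252) = 2977.05/3345 = 0.89
a = 5411.28 − 0.89(5252) = 5411.28 − 4674.28 = 737
C = 737 + 0.89(4498) = 737 + 4003.22 = 4740.22

C = 4740.22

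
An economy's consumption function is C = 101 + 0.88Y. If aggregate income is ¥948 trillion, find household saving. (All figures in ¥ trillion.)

S = 12.76

C = 101 + 0.88(948) = 101 + 834.24 = 935.24
S = Y − C = 948 − 935.24 = 12.76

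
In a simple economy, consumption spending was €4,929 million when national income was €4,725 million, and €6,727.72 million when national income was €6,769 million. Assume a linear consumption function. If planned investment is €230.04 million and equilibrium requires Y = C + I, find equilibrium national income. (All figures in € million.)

MPC = (6727.72 − 4929)/(6769 − 4725) = 1798.72/2044 = 0.88
a = 4929 − 0.88(4725) = 771
Equilibrium: Y = 771 + 0.88Y + 230.04
0.12Y = 1001.04, so Y = 1001.04/0.12 = 8342

Y = 8342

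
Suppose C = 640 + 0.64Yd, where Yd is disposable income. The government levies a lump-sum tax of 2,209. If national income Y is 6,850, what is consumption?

Yd = Y − T = 6850 − 2209 = 4641
C = 640 + 0.64(4641) = 640 + 2970.24 = 3610.24

C = 3610.24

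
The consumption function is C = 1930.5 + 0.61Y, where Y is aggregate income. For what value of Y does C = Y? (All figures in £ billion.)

At break-even, C = Y: 1930.5 + 0.61Y = Y
0.39Y = 1930.5, so Y = 1930.5/0.39 = 4950

Y = 4950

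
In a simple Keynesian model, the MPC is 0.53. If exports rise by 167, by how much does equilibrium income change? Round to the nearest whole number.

ΔY ≈ 355

The multiplier is 1/(1 − MPC) = 1/0.47.
ΔY = 167/0.47 = 355.32 ≈ 355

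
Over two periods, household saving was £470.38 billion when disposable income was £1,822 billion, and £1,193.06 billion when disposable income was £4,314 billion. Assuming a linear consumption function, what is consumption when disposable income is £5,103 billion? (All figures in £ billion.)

C = 3681.13

MPS = ΔS/ΔY = (1193.06 − 470.38)/(4314 − 1822) = 722.68/2492 = 0.29
MPC = 1 − MPS = 0.71
Autonomous saving = 470.38 − 0.29(1822) = -58, so a = 58
C = 58 + 0.71(5103) = 58 + 3623.13 = 3681.13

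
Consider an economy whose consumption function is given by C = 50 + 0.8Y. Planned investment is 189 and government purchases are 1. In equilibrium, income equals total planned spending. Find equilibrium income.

Y = 1200

Y = C + I + G = 50 + 0.8Y + 189 + 1
Y − 0.8Y = 240
0.2Y = 240, so Y = 240/0.2 = 1200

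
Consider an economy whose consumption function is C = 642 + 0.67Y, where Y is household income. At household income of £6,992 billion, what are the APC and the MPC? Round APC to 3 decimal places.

APC = 0.762; MPC = 0.67

MPC = 0.67 (the slope of the consumption function)
C = 642 + 0.67(6992) = 5326.64, so APC = 5326.64/6992 = 0.762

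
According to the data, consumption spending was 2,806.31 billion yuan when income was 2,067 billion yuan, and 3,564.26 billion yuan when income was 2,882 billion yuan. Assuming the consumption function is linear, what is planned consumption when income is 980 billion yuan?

C = 1795.4

MPC = (3564.26 − 2806.31)/(2882 − 2067) = 757.95/815 = 0.93
a = 2806.31 − 0.93(2067) = 2806.31 − 1922.31 = 884
C = 884 + 0.93(980) = 884 + 911.4 = 1795.4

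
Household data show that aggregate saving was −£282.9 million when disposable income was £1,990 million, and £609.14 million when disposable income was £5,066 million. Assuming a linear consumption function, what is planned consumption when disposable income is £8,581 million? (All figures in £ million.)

MPS = ΔS/ΔY = (609.14 − (-282.9))/(5066 − 1990) = 892.04/3076 = 0.29
MPC = 1 − MPS = 0.71
Autonomous saving = -282.9 − 0.29(1990) = -860, so a = 860
C = 860 + 0.71(8581) = 860 + 6092.51 = 6952.51

C = 6952.51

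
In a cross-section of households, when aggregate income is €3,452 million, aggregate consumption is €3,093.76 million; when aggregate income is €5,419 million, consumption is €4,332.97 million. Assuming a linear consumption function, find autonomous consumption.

a = 919

MPC = ΔC/ΔY = (4332.97 − 3093.76)/(5419 − 3452) = 1239.21/1967 = 0.63
a = C − MPC·Y = 3093.76 − 0.63(3452) = 3093.76 − 2174.76 = 919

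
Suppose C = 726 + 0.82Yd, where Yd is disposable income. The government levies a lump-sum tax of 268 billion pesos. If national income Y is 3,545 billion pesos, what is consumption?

Yd = Y − T = 3545 − 268 = 3277
C = 726 + 0.82(3277) = 726 + 2687.14 = 3413.14

C = 3413.14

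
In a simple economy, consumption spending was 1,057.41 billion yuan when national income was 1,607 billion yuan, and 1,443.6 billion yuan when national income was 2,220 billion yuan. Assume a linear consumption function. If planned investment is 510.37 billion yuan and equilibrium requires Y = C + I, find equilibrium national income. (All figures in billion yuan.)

Y = 1501

MPC = (1443.6 − 1057.41)/(2220 − 1607) = 386.19/613 = 0.63
a = 1057.41 − 0.63(1607) = 45
Equilibrium: Y = 45 + 0.63Y + 510.37
0.37Y = 555.37, so Y = 555.37/0.37 = 1501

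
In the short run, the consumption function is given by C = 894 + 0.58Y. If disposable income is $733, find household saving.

S = -586.14

C = 894 + 0.58(733) = 894 + 425.14 = 1319.14
S = Y − C = 733 − 1319.14 = -586.14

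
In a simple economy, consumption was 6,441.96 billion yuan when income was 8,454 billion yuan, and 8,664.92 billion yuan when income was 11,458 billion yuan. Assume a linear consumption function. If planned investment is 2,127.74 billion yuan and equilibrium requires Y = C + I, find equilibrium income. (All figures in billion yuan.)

MPC = (8664.92 − 6441.96)/(11458 − 8454) = 2222.96/3004 = 0.74
a = 6441.96 − 0.74(8454) = 186
Equilibrium: Y = 186 + 0.74Y + 2127.74
0.26Y = 2313.74, so Y = 2313.74/0.26 = 8899

Y = 8899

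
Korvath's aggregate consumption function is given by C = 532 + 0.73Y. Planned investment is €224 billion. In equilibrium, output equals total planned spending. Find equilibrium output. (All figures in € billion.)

Y = 2800

Y = C + I = 532 + 0.73Y + 224
Y − 0.73Y = 756
0.27Y = 756, so Y = 756/0.27 = 2800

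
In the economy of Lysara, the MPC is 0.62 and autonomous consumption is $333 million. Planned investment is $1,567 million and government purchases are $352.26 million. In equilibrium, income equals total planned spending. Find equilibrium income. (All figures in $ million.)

Y = C + I + G = 333 + 0.62Y + 1567 + 352.26
Y − 0.62Y = 2252.26
0.38Y = 2252.26, so Y = 2252.26/0.38 = 5927

Y = 5927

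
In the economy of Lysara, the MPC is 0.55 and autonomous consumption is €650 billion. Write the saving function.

S = Y − C = Y − (650 + 0.55Y) = -650 + (1 − 0.55)Y

S = -650 + 0.45Y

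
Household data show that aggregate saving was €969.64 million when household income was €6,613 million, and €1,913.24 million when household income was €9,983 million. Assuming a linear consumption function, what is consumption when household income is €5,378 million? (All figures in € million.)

MPS = ΔS/ΔY = (1913.24 − 969.64)/(9983 − 6613) = 943.6/3370 = 0.28
MPC = 1 − MPS = 0.72
Autonomous saving = 969.64 − 0.28(6613) = -882, so a = 882
C = 882 + 0.72(5378) = 882 + 3872.16 = 4754.16

C = 4754.16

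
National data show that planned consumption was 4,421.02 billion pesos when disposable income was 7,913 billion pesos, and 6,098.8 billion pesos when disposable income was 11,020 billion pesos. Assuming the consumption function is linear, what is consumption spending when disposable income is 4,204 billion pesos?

MPC = (6098.8 − 4421.02)/(11020 − 7913) = 1677.78/3107 = 0.54
a = 4421.02 − 0.54(7913) = 4421.02 − 4273.02 = 148
C = 148 + 0.54(4204) = 148 + 2270.16 = 2418.16

C = 2418.16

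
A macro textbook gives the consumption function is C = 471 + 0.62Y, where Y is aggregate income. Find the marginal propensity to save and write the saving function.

MPS = 1 − MPC = 1 − 0.62 = 0.38
S = Y − C = -471 + 0.38Y

MPS = 0.38; S = -471 + 0.38Y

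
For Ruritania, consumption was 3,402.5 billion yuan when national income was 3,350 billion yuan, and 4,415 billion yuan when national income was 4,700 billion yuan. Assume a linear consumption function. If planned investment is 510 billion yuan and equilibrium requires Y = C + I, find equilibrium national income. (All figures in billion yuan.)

MPC = (4415 − 3402.5)/(4700 − 3350) = 1012.5/1350 = 0.75
a = 3402.5 − 0.75(3350) = 890
Equilibrium: Y = 890 + 0.75Y + 510
0.25Y = 1400, so Y = 1400/0.25 = 5600

Y = 5600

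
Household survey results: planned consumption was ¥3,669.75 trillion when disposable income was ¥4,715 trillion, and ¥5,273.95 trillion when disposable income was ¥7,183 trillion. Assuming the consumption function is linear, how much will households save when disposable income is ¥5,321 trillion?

MPC = (5273.95 − 3669.75)/(7183 − 4715) = 1604.2/2468 = 0.65
a = 3669.75 − 0.65(4715) = 3669.75 − 3064.75 = 605
C = 605 + 0.65(5321) = 4063.65
S = 5321 − 4063.65 = 1257.35

S = 1257.35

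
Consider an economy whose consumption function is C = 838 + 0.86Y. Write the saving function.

S = Y − C = Y − (838 + 0.86Y) = -838 + (1 − 0.86)Y

S = -838 + 0.14Y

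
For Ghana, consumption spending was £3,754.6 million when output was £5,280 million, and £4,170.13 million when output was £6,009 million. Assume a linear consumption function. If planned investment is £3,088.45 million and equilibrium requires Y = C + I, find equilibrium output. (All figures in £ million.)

MPC = (4170.13 − 3754.6)/(6009 − 5280) = 415.53/729 = 0.57
a = 3754.6 − 0.57(5280) = 745
Equilibrium: Y = 745 + 0.57Y + 3088.45
0.43Y = 3833.45, so Y = 3833.45/0.43 = 8915

Y = 8915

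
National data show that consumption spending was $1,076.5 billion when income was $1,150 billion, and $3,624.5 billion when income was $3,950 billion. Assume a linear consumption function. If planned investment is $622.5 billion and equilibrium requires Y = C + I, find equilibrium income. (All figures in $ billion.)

Y = 7250

MPC = (3624.5 − 1076.5)/(3950 − 1150) = 2548/2800 = 0.91
a = 1076.5 − 0.91(1150) = 30
Equilibrium: Y = 30 + 0.91Y + 622.5
0.09Y = 652.5, so Y = 652.5/0.09 = 7250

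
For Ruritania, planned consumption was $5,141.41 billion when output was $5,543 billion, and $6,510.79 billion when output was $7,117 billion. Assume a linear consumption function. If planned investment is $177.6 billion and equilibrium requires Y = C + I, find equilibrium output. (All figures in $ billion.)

Y = 3820

MPC = (6510.79 − 5141.41)/(7117 − 5543) = 1369.38/1574 = 0.87
a = 5141.41 − 0.87(5543) = 319
Equilibrium: Y = 319 + 0.87Y + 177.6
0.13Y = 496.6, so Y = 496.6/0.13 = 3820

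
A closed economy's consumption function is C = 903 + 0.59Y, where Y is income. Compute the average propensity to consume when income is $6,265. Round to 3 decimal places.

APC = 0.734

C = 903 + 0.59(6265) = 4599.35
APC = C/Y = 4599.35/6265 = 0.734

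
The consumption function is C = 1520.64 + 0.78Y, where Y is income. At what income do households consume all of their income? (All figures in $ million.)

Y = 6912

At break-even, C = Y: 1520.64 + 0.78Y = Y
0.22Y = 1520.64, so Y = 1520.64/0.22 = 6912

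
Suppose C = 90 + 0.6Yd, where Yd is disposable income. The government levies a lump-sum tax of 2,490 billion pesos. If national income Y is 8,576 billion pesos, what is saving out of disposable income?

Yd = Y − T = 8576 − 2490 = 6086
C = 90 + 0.6(6086) = 90 + 3651.6 = 3741.6
S = Yd − C = 6086 − 3741.6 = 2344.4

S = 2344.4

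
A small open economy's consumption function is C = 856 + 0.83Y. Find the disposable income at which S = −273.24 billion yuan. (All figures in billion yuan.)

Y = 3428

S = Y − C = -856 + 0.17Y
-856 + 0.17Y = -273.24, so 0.17Y = 582.76 and Y = 3428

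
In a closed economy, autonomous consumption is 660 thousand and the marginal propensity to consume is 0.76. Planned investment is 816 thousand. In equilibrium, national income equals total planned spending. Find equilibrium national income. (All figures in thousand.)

Y = C + I = 660 + 0.76Y + 816
Y − 0.76Y = 1476
0.24Y = 1476, so Y = 1476/0.24 = 6150

Y = 6150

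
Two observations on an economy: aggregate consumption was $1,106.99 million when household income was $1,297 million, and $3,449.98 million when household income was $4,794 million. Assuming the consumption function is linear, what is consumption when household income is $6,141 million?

C = 4352.47

MPC = (3449.98 − 1106.99)/(4794 − 1297) = 2342.99/3497 = 0.67
a = 1106.99 − 0.67(1297) = 1106.99 − 868.99 = 238
C = 238 + 0.67(6141) = 238 + 4114.47 = 4352.47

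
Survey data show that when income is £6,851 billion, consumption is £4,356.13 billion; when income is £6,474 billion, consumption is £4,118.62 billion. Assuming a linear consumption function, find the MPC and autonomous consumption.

MPC = 0.63; a = 40

MPC = ΔC/ΔY = (4356.13 − 4118.62)/(6851 − 6474) = 237.51/377 = 0.63
a = C − MPC·Y = 4118.62 − 0.63(6474) = 4118.62 − 4078.62 = 40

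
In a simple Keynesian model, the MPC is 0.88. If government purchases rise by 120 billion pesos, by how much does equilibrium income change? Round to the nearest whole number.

ΔY ≈ 1000

The multiplier is 1/(1 − MPC) = 1/0.12.
ΔY = 120/0.12 = 1000.00 ≈ 1000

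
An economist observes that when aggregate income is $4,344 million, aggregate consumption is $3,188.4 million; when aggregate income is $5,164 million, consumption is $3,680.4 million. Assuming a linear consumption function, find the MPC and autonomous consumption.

MPC = ΔC/ΔY = (3680.4 − 3188.4)/(5164 − 4344) = 492/820 = 0.6
a = C − MPC·Y = 3188.4 − 0.6(4344) = 3188.4 − 2606.4 = 582

MPC = 0.6; a = 582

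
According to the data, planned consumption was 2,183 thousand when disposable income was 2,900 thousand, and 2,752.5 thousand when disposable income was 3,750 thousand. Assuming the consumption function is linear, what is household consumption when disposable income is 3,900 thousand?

C = 2853

MPC = (2752.5 − 2183)/(3750 − 2900) = 569.5/850 = 0.67
a = 2183 − 0.67(2900) = 2183 − 1943 = 240
C = 240 + 0.67(3900) = 240 + 2613 = 2853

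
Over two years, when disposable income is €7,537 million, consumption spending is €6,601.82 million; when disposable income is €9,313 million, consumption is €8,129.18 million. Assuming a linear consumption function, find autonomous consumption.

a = 120

MPC = ΔC/ΔY = (8129.18 − 6601.82)/(9313 − 7537) = 1527.36/1776 = 0.86
a = C − MPC·Y = 6601.82 − 0.86(7537) = 6601.82 − 6481.82 = 120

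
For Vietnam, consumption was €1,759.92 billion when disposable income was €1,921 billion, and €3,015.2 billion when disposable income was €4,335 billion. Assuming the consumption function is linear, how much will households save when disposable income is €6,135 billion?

S = 2183.8

MPC = (3015.2 − 1759.92)/(4335 − 1921) = 1255.28/2414 = 0.52
a = 1759.92 − 0.52(1921) = 1759.92 − 998.92 = 761
C = 761 + 0.52(6135) = 3951.2
S = 6135 − 3951.2 = 2183.8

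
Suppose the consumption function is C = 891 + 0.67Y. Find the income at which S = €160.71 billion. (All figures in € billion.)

Y = 3187

S = Y − C = -891 + 0.33Y
-891 + 0.33Y = 160.71, so 0.33Y = 1051.71 and Y = 3187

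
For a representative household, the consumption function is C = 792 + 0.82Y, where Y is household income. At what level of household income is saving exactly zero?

Y = 4400

At break-even, C = Y: 792 + 0.82Y = Y
0.18Y = 792, so Y = 792/0.18 = 4400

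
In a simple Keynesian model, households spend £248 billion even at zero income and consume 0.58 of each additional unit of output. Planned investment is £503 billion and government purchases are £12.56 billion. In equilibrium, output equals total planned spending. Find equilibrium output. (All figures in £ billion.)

Y = 1818

Y = C + I + G = 248 + 0.58Y + 503 + 12.56
Y − 0.58Y = 763.56
0.42Y = 763.56, so Y = 763.56/0.42 = 1818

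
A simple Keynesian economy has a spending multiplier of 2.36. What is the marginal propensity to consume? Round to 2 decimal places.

MPC = 0.58

k = 1/(1 − MPC), so 1 − MPC = 1/k = 1/2.36 = 0.4237
MPC = 1 − 0.4237 = 0.58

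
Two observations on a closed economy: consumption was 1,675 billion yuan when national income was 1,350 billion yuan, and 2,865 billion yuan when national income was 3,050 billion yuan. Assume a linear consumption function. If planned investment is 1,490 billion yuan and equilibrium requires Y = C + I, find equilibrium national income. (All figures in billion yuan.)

MPC = (2865 − 1675)/(3050 − 1350) = 1190/1700 = 0.7
a = 1675 − 0.7(1350) = 730
Equilibrium: Y = 730 + 0.7Y + 1490
0.3Y = 2220, so Y = 2220/0.3 = 7400

Y = 7400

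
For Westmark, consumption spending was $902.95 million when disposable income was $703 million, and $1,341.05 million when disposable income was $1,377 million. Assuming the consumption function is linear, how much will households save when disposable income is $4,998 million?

MPC = (1341.05 − 902.95)/(1377 − 703) = 438.1/674 = 0.65
a = 902.95 − 0.65(703) = 902.95 − 456.95 = 446
C = 446 + 0.65(4998) = 3694.7
S = 4998 − 3694.7 = 1303.3

S = 1303.3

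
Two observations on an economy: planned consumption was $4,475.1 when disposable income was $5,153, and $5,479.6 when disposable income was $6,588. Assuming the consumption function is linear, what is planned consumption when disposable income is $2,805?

MPC = (5479.6 − 4475.1)/(6588 − 5153) = 1004.5/1435 = 0.7
a = 4475.1 − 0.7(5153) = 4475.1 − 3607.1 = 868
C = 868 + 0.7(2805) = 868 + 1963.5 = 2831.5

C = 2831.5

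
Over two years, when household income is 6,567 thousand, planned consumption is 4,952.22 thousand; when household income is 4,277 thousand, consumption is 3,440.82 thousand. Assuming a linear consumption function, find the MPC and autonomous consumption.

MPC = 0.66; a = 618

MPC = ΔC/ΔY = (4952.22 − 3440.82)/(6567 − 4277) = 1511.4/2290 = 0.66
a = C − MPC·Y = 3440.82 − 0.66(4277) = 3440.82 − 2822.82 = 618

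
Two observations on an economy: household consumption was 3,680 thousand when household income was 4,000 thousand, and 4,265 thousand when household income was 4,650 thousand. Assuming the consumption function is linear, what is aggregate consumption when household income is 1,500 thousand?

C = 1430

MPC = (4265 − 3680)/(4650 − 4000) = 585/650 = 0.9
a = 3680 − 0.9(4000) = 3680 − 3600 = 80
C = 80 + 0.9(1500) = 80 + 1350 = 1430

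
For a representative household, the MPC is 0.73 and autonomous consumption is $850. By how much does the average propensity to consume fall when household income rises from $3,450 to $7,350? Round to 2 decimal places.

At Y = 3450: C = 850 + 0.73(3450) = 3368.5, APC = 3368.5/3450 = 0.976
At Y = 7350: C = 6215.5, APC = 6215.5/7350 = 0.846
Fall in APC = 0.976 − 0.846 = 0.13

ΔAPC = 0.13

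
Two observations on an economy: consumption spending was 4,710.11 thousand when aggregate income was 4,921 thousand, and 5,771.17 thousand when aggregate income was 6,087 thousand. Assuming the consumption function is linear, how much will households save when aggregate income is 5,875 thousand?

S = 296.75

MPC = (5771.17 − 4710.11)/(6087 − 4921) = 1061.06/1166 = 0.91
a = 4710.11 − 0.91(4921) = 4710.11 − 4478.11 = 232
C = 232 + 0.91(5875) = 5578.25
S = 5875 − 5578.25 = 296.75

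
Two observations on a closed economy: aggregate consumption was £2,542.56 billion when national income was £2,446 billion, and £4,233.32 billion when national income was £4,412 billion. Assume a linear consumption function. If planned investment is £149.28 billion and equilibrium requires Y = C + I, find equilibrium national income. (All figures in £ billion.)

MPC = (4233.32 − 2542.56)/(4412 − 2446) = 1690.76/1966 = 0.86
a = 2542.56 − 0.86(2446) = 439
Equilibrium: Y = 439 + 0.86Y + 149.28
0.14Y = 588.28, so Y = 588.28/0.14 = 4202

Y = 4202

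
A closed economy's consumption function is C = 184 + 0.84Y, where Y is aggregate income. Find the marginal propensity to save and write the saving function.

MPS = 1 − MPC = 1 − 0.84 = 0.16
S = Y − C = -184 + 0.16Y

MPS = 0.16; S = -184 + 0.16Y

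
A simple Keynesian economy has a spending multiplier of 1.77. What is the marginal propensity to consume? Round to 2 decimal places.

MPC = 0.44

k = 1/(1 − MPC), so 1 − MPC = 1/k = 1/1.77 = 0.5650
MPC = 1 − 0.5650 = 0.44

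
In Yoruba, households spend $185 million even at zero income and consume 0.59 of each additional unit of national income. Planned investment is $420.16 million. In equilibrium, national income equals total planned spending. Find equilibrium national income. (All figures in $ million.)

Y = 1476

Y = C + I = 185 + 0.59Y + 420.16
Y − 0.59Y = 605.16
0.41Y = 605.16, so Y = 605.16/0.41 = 1476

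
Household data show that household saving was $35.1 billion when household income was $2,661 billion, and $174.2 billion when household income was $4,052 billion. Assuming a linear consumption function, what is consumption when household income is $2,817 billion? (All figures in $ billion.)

C = 2766.3

MPS = ΔS/ΔY = (174.2 − 35.1)/(4052 − 2661) = 139.1/1391 = 0.1
MPC = 1 − MPS = 0.9
Autonomous saving = 35.1 − 0.1(2661) = -231, so a = 231
C = 231 + 0.9(2817) = 231 + 2535.3 = 2766.3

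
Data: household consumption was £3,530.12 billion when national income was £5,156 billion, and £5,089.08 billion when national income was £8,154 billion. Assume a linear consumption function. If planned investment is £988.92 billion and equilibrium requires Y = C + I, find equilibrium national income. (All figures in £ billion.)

MPC = (5089.08 − 3530.12)/(8154 − 5156) = 1558.96/2998 = 0.52
a = 3530.12 − 0.52(5156) = 849
Equilibrium: Y = 849 + 0.52Y + 988.92
0.48Y = 1837.92, so Y = 1837.92/0.48 = 3829

Y = 3829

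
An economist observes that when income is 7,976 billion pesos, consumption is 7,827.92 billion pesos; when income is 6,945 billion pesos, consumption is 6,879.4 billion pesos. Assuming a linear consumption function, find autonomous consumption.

a = 490

MPC = ΔC/ΔY = (7827.92 − 6879.4)/(7976 − 6945) = 948.52/1031 = 0.92
a = C − MPC·Y = 6879.4 − 0.92(6945) = 6879.4 − 6389.4 = 490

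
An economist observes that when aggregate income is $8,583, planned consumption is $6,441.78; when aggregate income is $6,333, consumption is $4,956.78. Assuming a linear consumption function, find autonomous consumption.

a = 777

MPC = ΔC/ΔY = (6441.78 − 4956.78)/(8583 − 6333) = 1485/2250 = 0.66
a = C − MPC·Y = 4956.78 − 0.66(6333) = 4956.78 − 4179.78 = 777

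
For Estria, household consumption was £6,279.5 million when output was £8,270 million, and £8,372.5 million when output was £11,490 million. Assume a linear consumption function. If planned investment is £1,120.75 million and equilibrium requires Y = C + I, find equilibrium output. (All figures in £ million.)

Y = 5785

MPC = (8372.5 − 6279.5)/(11490 − 8270) = 2093/3220 = 0.65
a = 6279.5 − 0.65(8270) = 904
Equilibrium: Y = 904 + 0.65Y + 1120.75
0.35Y = 2024.75, so Y = 2024.75/0.35 = 5785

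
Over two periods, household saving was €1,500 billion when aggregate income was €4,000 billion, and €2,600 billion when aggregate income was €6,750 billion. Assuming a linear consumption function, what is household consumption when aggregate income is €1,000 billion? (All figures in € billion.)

C = 700

MPS = ΔS/ΔY = (2600 − 1500)/(6750 − 4000) = 1100/2750 = 0.4
MPC = 1 − MPS = 0.6
Autonomous saving = 1500 − 0.4(4000) = -100, so a = 100
C = 100 + 0.6(1000) = 100 + 600 = 700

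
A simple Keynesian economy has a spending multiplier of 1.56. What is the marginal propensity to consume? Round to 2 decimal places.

MPC = 0.36

k = 1/(1 − MPC), so 1 − MPC = 1/k = 1/1.56 = 0.6410
MPC = 1 − 0.6410 = 0.36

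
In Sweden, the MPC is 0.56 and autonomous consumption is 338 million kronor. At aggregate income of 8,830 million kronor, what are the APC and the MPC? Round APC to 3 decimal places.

MPC = 0.56 (the slope of the consumption function)
C = 338 + 0.56(8830) = 5282.8, so APC = 5282.8/8830 = 0.598

APC = 0.598; MPC = 0.56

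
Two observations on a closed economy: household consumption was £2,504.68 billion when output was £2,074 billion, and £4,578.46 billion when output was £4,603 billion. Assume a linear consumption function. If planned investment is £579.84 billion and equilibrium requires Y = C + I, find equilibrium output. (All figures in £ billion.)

MPC = (4578.46 − 2504.68)/(4603 − 2074) = 2073.78/2529 = 0.82
a = 2504.68 − 0.82(2074) = 804
Equilibrium: Y = 804 + 0.82Y + 579.84
0.18Y = 1383.84, so Y = 1383.84/0.18 = 7688

Y = 7688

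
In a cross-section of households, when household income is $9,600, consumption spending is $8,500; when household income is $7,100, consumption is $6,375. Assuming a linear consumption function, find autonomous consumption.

a = 340

MPC = ΔC/ΔY = (8500 − 6375)/(9600 − 7100) = 2125/2500 = 0.85
a = C − MPC·Y = 6375 − 0.85(7100) = 6375 − 6035 = 340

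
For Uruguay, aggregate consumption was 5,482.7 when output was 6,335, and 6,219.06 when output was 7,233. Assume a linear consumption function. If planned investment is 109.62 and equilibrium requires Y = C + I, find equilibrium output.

Y = 2209

MPC = (6219.06 − 5482.7)/(7233 − 6335) = 736.36/898 = 0.82
a = 5482.7 − 0.82(6335) = 288
Equilibrium: Y = 288 + 0.82Y + 109.62
0.18Y = 397.62, so Y = 397.62/0.18 = 2209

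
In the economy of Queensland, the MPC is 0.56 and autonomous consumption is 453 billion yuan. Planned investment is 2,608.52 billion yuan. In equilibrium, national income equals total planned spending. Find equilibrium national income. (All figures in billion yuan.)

Y = 6958

Y = C + I = 453 + 0.56Y + 2608.52
Y − 0.56Y = 3061.52
0.44Y = 3061.52, so Y = 3061.52/0.44 = 6958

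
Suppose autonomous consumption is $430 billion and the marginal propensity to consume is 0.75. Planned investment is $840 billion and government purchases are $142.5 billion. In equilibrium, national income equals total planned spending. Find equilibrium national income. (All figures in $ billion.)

Y = 5650

Y = C + I + G = 430 + 0.75Y + 840 + 142.5
Y − 0.75Y = 1412.5
0.25Y = 1412.5, so Y = 1412.5/0.25 = 5650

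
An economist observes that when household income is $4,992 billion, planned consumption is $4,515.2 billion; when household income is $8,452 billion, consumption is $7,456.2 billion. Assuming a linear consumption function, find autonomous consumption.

a = 272

MPC = ΔC/ΔY = (7456.2 − 4515.2)/(8452 − 4992) = 2941/3460 = 0.85
a = C − MPC·Y = 4515.2 − 0.85(4992) = 4515.2 − 4243.2 = 272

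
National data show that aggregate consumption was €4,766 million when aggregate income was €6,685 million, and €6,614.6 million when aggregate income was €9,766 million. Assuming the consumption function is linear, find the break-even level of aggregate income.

Y = 1887.5

MPC = (6614.6 − 4766)/(9766 − 6685) = 1848.6/3081 = 0.6
a = 4766 − 0.6(6685) = 4766 − 4011 = 755
Break-even: Y = a/(1−MPC) = 755/0.4 = 1887.5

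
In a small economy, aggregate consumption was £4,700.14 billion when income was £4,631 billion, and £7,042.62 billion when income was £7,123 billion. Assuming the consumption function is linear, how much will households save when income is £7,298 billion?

MPC = (7042.62 − 4700.14)/(7123 − 4631) = 2342.48/2492 = 0.94
a = 4700.14 − 0.94(4631) = 4700.14 − 4353.14 = 347
C = 347 + 0.94(7298) = 7207.12
S = 7298 − 7207.12 = 90.88

S = 90.88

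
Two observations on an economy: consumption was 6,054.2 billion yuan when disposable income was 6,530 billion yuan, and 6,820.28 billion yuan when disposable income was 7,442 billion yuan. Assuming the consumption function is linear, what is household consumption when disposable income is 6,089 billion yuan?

C = 5683.76

MPC = (6820.28 − 6054.2)/(7442 − 6530) = 766.08/912 = 0.84
a = 6054.2 − 0.84(6530) = 6054.2 − 5485.2 = 569
C = 569 + 0.84(6089) = 569 + 5114.76 = 5683.76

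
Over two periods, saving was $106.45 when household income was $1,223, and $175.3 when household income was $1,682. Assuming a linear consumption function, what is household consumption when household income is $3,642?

C = 3172.7

MPS = ΔS/ΔY = (175.3 − 106.45)/(1682 − 1223) = 68.85/459 = 0.15
MPC = 1 − MPS = 0.85
Autonomous saving = 106.45 − 0.15(1223) = -77, so a = 77
C = 77 + 0.85(3642) = 77 + 3095.7 = 3172.7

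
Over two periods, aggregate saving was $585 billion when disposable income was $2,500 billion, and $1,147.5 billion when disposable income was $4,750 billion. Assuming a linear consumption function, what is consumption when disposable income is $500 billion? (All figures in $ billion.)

MPS = ΔS/ΔY = (1147.5 − 585)/(4750 − 2500) = 562.5/2250 = 0.25
MPC = 1 − MPS = 0.75
Autonomous saving = 585 − 0.25(2500) = -40, so a = 40
C = 40 + 0.75(500) = 40 + 375 = 415

C = 415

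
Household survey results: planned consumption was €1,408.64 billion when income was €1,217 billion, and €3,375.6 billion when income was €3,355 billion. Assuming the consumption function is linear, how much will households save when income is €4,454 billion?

MPC = (3375.6 − 1408.64)/(3355 − 1217) = 1966.96/2138 = 0.92
a = 1408.64 − 0.92(1217) = 1408.64 − 1119.64 = 289
C = 289 + 0.92(4454) = 4386.68
S = 4454 − 4386.68 = 67.32

S = 67.32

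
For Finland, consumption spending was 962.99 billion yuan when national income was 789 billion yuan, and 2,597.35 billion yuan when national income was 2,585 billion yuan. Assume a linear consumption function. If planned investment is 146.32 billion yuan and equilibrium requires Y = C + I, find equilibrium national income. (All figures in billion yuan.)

MPC = (2597.35 − 962.99)/(2585 − 789) = 1634.36/1796 = 0.91
a = 962.99 − 0.91(789) = 245
Equilibrium: Y = 245 + 0.91Y + 146.32
0.09Y = 391.32, so Y = 391.32/0.09 = 4348

Y = 4348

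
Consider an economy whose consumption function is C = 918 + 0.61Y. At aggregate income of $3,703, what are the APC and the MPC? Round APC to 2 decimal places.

APC = 0.86; MPC = 0.61

MPC = 0.61 (the slope of the consumption function)
C = 918 + 0.61(3703) = 3176.83, so APC = 3176.83/3703 = 0.86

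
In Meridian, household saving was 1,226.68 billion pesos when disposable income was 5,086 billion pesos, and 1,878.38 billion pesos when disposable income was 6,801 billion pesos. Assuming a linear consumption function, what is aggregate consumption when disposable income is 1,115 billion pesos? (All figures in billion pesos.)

MPS = ΔS/ΔY = (1878.38 − 1226.68)/(6801 − 5086) = 651.7/1715 = 0.38
MPC = 1 − MPS = 0.62
Autonomous saving = 1226.68 − 0.38(5086) = -706, so a = 706
C = 706 + 0.62(1115) = 706 + 691.3 = 1397.3

C = 1397.3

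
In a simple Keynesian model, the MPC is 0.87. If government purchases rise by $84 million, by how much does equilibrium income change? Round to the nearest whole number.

The multiplier is 1/(1 − MPC) = 1/0.13.
ΔY = 84/0.13 = 646.15 ≈ 646

ΔY ≈ 646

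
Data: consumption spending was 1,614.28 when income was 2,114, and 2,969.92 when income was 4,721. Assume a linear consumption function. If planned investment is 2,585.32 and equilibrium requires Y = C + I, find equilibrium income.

Y = 6459

MPC = (2969.92 − 1614.28)/(4721 − 2114) = 1355.64/2607 = 0.52
a = 1614.28 − 0.52(2114) = 515
Equilibrium: Y = 515 + 0.52Y + 2585.32
0.48Y = 3100.32, so Y = 3100.32/0.48 = 6459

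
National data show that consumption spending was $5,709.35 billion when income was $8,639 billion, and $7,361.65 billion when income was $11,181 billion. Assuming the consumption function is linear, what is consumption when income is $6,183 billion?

C = 4112.95

MPC = (7361.65 − 5709.35)/(11181 − 8639) = 1652.3/2542 = 0.65
a = 5709.35 − 0.65(8639) = 5709.35 − 5615.35 = 94
C = 94 + 0.65(6183) = 94 + 4018.95 = 4112.95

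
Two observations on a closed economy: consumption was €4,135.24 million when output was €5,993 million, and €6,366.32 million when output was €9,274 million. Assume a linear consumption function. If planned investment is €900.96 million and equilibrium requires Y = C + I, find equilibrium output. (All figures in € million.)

Y = 3003

MPC = (6366.32 − 4135.24)/(9274 − 5993) = 2231.08/3281 = 0.68
a = 4135.24 − 0.68(5993) = 60
Equilibrium: Y = 60 + 0.68Y + 900.96
0.32Y = 960.96, so Y = 960.96/0.32 = 3003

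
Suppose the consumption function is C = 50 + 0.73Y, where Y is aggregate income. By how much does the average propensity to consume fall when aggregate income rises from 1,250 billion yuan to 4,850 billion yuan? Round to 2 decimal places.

ΔAPC = 0.03

At Y = 1250: C = 50 + 0.73(1250) = 962.5, APC = 962.5/1250 = 0.770
At Y = 4850: C = 3590.5, APC = 3590.5/4850 = 0.740
Fall in APC = 0.770 − 0.740 = 0.03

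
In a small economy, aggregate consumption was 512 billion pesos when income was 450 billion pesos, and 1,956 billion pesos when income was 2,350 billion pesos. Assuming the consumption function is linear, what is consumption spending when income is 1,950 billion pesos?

MPC = (1956 − 512)/(2350 − 450) = 1444/1900 = 0.76
a = 512 − 0.76(450) = 512 − 342 = 170
C = 170 + 0.76(1950) = 170 + 1482 = 1652

C = 1652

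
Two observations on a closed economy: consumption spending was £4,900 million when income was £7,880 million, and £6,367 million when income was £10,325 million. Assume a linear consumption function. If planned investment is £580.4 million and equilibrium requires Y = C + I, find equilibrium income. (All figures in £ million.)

Y = 1881

MPC = (6367 − 4900)/(10325 − 7880) = 1467/2445 = 0.6
a = 4900 − 0.6(7880) = 172
Equilibrium: Y = 172 + 0.6Y + 580.4
0.4Y = 752.4, so Y = 752.4/0.4 = 1881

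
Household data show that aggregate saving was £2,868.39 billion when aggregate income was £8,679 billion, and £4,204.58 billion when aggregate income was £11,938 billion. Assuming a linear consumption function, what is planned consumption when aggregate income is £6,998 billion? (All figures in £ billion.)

MPS = ΔS/ΔY = (4204.58 − 2868.39)/(11938 − 8679) = 1336.19/3259 = 0.41
MPC = 1 − MPS = 0.59
Autonomous saving = 2868.39 − 0.41(8679) = -690, so a = 690
C = 690 + 0.59(6998) = 690 + 4128.82 = 4818.82

C = 4818.82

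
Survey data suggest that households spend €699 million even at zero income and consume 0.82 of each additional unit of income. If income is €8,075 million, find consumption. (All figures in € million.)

C = 7320.5

C = 699 + 0.82(8075) = 699 + 6621.5 = 7320.5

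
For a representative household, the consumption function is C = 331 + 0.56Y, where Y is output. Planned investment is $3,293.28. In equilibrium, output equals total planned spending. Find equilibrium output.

Y = C + I = 331 + 0.56Y + 3293.28
Y − 0.56Y = 3624.28
0.44Y = 3624.28, so Y = 3624.28/0.44 = 8237

Y = 8237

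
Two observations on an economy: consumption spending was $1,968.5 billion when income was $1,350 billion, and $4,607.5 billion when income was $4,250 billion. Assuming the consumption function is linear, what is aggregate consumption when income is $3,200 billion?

C = 3652

MPC = (4607.5 − 1968.5)/(4250 − 1350) = 2639/2900 = 0.91
a = 1968.5 − 0.91(1350) = 1968.5 − 1228.5 = 740
C = 740 + 0.91(3200) = 740 + 2912 = 3652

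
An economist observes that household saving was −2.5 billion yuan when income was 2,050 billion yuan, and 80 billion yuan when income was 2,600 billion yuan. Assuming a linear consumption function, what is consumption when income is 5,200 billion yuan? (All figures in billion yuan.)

MPS = ΔS/ΔY = (80 − (-2.5))/(2600 − 2050) = 82.5/550 = 0.15
MPC = 1 − MPS = 0.85
Autonomous saving = -2.5 − 0.15(2050) = -310, so a = 310
C = 310 + 0.85(5200) = 310 + 4420 = 4730

C = 4730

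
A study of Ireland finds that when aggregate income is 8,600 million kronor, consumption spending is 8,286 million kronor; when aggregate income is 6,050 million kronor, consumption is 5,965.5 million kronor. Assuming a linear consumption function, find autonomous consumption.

MPC = ΔC/ΔY = (8286 − 5965.5)/(8600 − 6050) = 2320.5/2550 = 0.91
a = C − MPC·Y = 5965.5 − 0.91(6050) = 5965.5 − 5505.5 = 460

a = 460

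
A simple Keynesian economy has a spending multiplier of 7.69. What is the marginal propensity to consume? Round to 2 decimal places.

MPC = 0.87

k = 1/(1 − MPC), so 1 − MPC = 1/k = 1/7.69 = 0.1300
MPC = 1 − 0.1300 = 0.87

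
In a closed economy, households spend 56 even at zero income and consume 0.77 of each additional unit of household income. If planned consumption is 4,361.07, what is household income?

56 + 0.77Y = 4361.07
0.77Y = 4305.07, so Y = 4305.07/0.77 = 5591

Y = 5591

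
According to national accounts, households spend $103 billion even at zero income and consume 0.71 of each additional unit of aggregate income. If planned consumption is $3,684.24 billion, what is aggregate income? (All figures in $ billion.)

Y = 5044

103 + 0.71Y = 3684.24
0.71Y = 3581.24, so Y = 3581.24/0.71 = 5044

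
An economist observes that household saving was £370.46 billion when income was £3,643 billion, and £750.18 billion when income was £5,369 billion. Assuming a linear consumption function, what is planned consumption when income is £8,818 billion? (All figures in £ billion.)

MPS = ΔS/ΔY = (750.18 − 370.46)/(5369 − 3643) = 379.72/1726 = 0.22
MPC = 1 − MPS = 0.78
Autonomous saving = 370.46 − 0.22(3643) = -431, so a = 431
C = 431 + 0.78(8818) = 431 + 6878.04 = 7309.04

C = 7309.04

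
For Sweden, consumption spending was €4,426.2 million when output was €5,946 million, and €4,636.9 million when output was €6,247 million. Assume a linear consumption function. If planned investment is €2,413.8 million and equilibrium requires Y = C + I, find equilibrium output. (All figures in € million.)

Y = 8926

MPC = (4636.9 − 4426.2)/(6247 − 5946) = 210.7/301 = 0.7
a = 4426.2 − 0.7(5946) = 264
Equilibrium: Y = 264 + 0.7Y + 2413.8
0.3Y = 2677.8, so Y = 2677.8/0.3 = 8926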